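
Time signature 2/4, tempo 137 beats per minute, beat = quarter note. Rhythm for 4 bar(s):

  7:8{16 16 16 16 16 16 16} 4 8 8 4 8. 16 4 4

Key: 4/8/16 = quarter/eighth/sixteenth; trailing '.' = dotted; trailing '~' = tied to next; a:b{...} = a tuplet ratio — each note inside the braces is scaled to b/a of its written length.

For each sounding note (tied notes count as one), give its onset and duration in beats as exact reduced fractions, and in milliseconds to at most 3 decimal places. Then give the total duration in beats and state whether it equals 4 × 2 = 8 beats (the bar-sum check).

1) 0.0ms=0b +125.13ms=2/7b
2) 125.13ms=2/7b +125.13ms=2/7b
3) 250.261ms=4/7b +125.13ms=2/7b
4) 375.391ms=6/7b +125.13ms=2/7b
5) 500.521ms=8/7b +125.13ms=2/7b
6) 625.652ms=10/7b +125.13ms=2/7b
7) 750.782ms=12/7b +125.13ms=2/7b
8) 875.912ms=2b +437.956ms=1b
9) 1313.869ms=3b +218.978ms=1/2b
10) 1532.847ms=7/2b +218.978ms=1/2b
11) 1751.825ms=4b +437.956ms=1b
12) 2189.781ms=5b +328.467ms=3/4b
13) 2518.248ms=23/4b +109.489ms=1/4b
14) 2627.737ms=6b +437.956ms=1b
15) 3065.693ms=7b +437.956ms=1b
Σ=8b of 8 (137bpm 2/4) — PASS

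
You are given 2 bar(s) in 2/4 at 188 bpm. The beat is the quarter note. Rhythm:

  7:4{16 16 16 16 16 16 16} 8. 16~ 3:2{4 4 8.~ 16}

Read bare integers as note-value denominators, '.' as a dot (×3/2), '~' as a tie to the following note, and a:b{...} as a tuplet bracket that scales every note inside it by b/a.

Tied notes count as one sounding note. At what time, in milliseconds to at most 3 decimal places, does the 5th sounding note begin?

note 5 onset = 4/7b = 182.371ms

1. 0.0ms @ 0 + 45.593ms (1/7)
2. 45.593ms @ 1/7 + 45.593ms (1/7)
3. 91.185ms @ 2/7 + 45.593ms (1/7)
4. 136.778ms @ 3/7 + 45.593ms (1/7)
5. 182.371ms @ 4/7 + 45.593ms (1/7)
6. 227.964ms @ 5/7 + 45.593ms (1/7)
7. 273.556ms @ 6/7 + 45.593ms (1/7)
8. 319.149ms @ 1 + 239.362ms (3/4)
9. 558.511ms @ 7/4 + 292.553ms (11/12)
10. 851.064ms @ 8/3 + 212.766ms (2/3)
11. 1063.83ms @ 10/3 + 212.766ms (2/3)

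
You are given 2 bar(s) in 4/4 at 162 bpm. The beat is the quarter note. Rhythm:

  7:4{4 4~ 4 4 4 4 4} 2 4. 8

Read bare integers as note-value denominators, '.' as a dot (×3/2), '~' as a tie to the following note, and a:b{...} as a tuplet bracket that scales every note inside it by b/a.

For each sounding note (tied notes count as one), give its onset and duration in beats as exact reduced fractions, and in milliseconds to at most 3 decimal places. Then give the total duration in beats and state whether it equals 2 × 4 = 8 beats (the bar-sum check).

1) 0.0ms=0b +211.64ms=4/7b
2) 211.64ms=4/7b +423.28ms=8/7b
3) 634.921ms=12/7b +211.64ms=4/7b
4) 846.561ms=16/7b +211.64ms=4/7b
5) 1058.201ms=20/7b +211.64ms=4/7b
6) 1269.841ms=24/7b +211.64ms=4/7b
7) 1481.481ms=4b +740.741ms=2b
8) 2222.222ms=6b +555.556ms=3/2b
9) 2777.778ms=15/2b +185.185ms=1/2b
Σ=8b of 8 (162bpm 4/4) — PASS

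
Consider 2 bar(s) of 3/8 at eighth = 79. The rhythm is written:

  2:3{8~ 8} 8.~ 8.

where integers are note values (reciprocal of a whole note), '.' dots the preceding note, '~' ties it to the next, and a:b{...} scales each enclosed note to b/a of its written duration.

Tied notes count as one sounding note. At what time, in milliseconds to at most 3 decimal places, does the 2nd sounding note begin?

note 2 onset = 3b = 2278.481ms

1. 0.0ms @ 0 + 2278.481ms (3)
2. 2278.481ms @ 3 + 2278.481ms (3)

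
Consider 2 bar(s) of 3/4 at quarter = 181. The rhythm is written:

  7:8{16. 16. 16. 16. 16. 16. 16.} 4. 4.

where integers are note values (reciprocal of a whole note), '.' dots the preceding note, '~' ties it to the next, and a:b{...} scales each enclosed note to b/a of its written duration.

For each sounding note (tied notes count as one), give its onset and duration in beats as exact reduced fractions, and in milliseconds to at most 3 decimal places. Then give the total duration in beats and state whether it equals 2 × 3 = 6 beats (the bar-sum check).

1) 0.0ms=0b +142.068ms=3/7b
2) 142.068ms=3/7b +142.068ms=3/7b
3) 284.136ms=6/7b +142.068ms=3/7b
4) 426.204ms=9/7b +142.068ms=3/7b
5) 568.272ms=12/7b +142.068ms=3/7b
6) 710.339ms=15/7b +142.068ms=3/7b
7) 852.407ms=18/7b +142.068ms=3/7b
8) 994.475ms=3b +497.238ms=3/2b
9) 1491.713ms=9/2b +497.238ms=3/2b
Σ=6b of 6 (181bpm 3/4) — PASS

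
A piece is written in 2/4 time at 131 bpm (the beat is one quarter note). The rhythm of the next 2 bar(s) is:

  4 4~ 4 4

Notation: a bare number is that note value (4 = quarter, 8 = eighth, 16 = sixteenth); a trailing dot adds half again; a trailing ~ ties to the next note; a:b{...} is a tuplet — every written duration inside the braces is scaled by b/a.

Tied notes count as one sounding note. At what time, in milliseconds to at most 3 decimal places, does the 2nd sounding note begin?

note 2 onset = 1b = 458.015ms

1. 0.0ms @ 0 + 458.015ms (1)
2. 458.015ms @ 1 + 916.031ms (2)
3. 1374.046ms @ 3 + 458.015ms (1)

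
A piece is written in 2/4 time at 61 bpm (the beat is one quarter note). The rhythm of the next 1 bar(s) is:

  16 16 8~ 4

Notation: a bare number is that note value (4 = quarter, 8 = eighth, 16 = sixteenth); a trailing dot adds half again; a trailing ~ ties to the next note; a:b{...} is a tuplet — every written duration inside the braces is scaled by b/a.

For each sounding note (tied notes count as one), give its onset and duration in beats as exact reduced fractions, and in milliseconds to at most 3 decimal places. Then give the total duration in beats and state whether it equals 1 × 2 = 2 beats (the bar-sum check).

1) 0.0ms=0b +245.902ms=1/4b
2) 245.902ms=1/4b +245.902ms=1/4b
3) 491.803ms=1/2b +1475.41ms=3/2b
Σ=2b of 2 (61bpm 2/4) — PASS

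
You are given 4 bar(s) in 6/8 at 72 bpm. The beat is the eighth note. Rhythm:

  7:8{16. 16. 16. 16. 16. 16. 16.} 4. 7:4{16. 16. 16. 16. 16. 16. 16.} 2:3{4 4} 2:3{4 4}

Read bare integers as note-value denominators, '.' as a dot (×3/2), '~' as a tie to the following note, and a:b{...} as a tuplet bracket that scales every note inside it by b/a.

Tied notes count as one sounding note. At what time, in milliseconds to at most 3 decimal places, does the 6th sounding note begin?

1. 0.0ms @ 0 + 714.286ms (6/7)
2. 714.286ms @ 6/7 + 714.286ms (6/7)
3. 1428.571ms @ 12/7 + 714.286ms (6/7)
4. 2142.857ms @ 18/7 + 714.286ms (6/7)
5. 2857.143ms @ 24/7 + 714.286ms (6/7)
6. 3571.429ms @ 30/7 + 714.286ms (6/7)
7. 4285.714ms @ 36/7 + 714.286ms (6/7)
8. 5000.0ms @ 6 + 2500.0ms (3)
9. 7500.0ms @ 9 + 357.143ms (3/7)
10. 7857.143ms @ 66/7 + 357.143ms (3/7)
11. 8214.286ms @ 69/7 + 357.143ms (3/7)
12. 8571.429ms @ 72/7 + 357.143ms (3/7)
13. 8928.571ms @ 75/7 + 357.143ms (3/7)
14. 9285.714ms @ 78/7 + 357.143ms (3/7)
15. 9642.857ms @ 81/7 + 357.143ms (3/7)
16. 10000.0ms @ 12 + 2500.0ms (3)
17. 12500.0ms @ 15 + 2500.0ms (3)
18. 15000.0ms @ 18 + 2500.0ms (3)
19. 17500.0ms @ 21 + 2500.0ms (3)

note 6 onset = 30/7b = 3571.429ms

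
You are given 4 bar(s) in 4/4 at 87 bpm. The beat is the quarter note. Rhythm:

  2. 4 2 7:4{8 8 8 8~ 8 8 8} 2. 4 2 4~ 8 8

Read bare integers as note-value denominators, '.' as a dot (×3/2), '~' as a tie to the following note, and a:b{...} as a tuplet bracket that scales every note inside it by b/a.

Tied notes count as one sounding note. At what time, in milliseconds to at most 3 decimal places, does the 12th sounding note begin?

1. 0.0ms @ 0 + 2068.966ms (3)
2. 2068.966ms @ 3 + 689.655ms (1)
3. 2758.621ms @ 4 + 1379.31ms (2)
4. 4137.931ms @ 6 + 197.044ms (2/7)
5. 4334.975ms @ 44/7 + 197.044ms (2/7)
6. 4532.02ms @ 46/7 + 197.044ms (2/7)
7. 4729.064ms @ 48/7 + 394.089ms (4/7)
8. 5123.153ms @ 52/7 + 197.044ms (2/7)
9. 5320.197ms @ 54/7 + 197.044ms (2/7)
10. 5517.241ms @ 8 + 2068.966ms (3)
11. 7586.207ms @ 11 + 689.655ms (1)
12. 8275.862ms @ 12 + 1379.31ms (2)
13. 9655.172ms @ 14 + 1034.483ms (3/2)
14. 10689.655ms @ 31/2 + 344.828ms (1/2)

note 12 onset = 12b = 8275.862ms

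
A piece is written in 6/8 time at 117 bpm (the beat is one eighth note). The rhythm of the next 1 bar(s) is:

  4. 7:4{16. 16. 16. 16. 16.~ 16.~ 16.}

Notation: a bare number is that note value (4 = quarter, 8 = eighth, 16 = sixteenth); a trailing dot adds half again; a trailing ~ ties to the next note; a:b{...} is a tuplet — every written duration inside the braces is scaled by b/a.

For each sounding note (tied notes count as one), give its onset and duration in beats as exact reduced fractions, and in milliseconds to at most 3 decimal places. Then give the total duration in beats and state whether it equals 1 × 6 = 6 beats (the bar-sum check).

1) 0.0ms=0b +1538.462ms=3b
2) 1538.462ms=3b +219.78ms=3/7b
3) 1758.242ms=24/7b +219.78ms=3/7b
4) 1978.022ms=27/7b +219.78ms=3/7b
5) 2197.802ms=30/7b +219.78ms=3/7b
6) 2417.582ms=33/7b +659.341ms=9/7b
Σ=6b of 6 (117bpm 6/8) — PASS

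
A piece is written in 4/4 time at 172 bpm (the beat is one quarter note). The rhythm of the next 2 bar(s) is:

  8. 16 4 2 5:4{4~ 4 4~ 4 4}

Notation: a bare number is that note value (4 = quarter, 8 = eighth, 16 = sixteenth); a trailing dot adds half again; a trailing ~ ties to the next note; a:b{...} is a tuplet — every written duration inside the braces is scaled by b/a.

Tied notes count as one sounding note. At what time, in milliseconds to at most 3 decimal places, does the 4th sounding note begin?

1. 0.0ms @ 0 + 261.628ms (3/4)
2. 261.628ms @ 3/4 + 87.209ms (1/4)
3. 348.837ms @ 1 + 348.837ms (1)
4. 697.674ms @ 2 + 697.674ms (2)
5. 1395.349ms @ 4 + 558.14ms (8/5)
6. 1953.488ms @ 28/5 + 558.14ms (8/5)
7. 2511.628ms @ 36/5 + 279.07ms (4/5)

note 4 onset = 2b = 697.674ms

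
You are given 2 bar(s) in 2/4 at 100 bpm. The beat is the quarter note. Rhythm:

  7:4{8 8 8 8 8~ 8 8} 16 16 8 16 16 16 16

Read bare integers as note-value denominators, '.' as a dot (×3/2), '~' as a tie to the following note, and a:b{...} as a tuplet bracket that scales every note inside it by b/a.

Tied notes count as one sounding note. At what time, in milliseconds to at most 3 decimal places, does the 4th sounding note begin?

note 4 onset = 6/7b = 514.286ms

1. 0.0ms @ 0 + 171.429ms (2/7)
2. 171.429ms @ 2/7 + 171.429ms (2/7)
3. 342.857ms @ 4/7 + 171.429ms (2/7)
4. 514.286ms @ 6/7 + 171.429ms (2/7)
5. 685.714ms @ 8/7 + 342.857ms (4/7)
6. 1028.571ms @ 12/7 + 171.429ms (2/7)
7. 1200.0ms @ 2 + 150.0ms (1/4)
8. 1350.0ms @ 9/4 + 150.0ms (1/4)
9. 1500.0ms @ 5/2 + 300.0ms (1/2)
10. 1800.0ms @ 3 + 150.0ms (1/4)
11. 1950.0ms @ 13/4 + 150.0ms (1/4)
12. 2100.0ms @ 7/2 + 150.0ms (1/4)
13. 2250.0ms @ 15/4 + 150.0ms (1/4)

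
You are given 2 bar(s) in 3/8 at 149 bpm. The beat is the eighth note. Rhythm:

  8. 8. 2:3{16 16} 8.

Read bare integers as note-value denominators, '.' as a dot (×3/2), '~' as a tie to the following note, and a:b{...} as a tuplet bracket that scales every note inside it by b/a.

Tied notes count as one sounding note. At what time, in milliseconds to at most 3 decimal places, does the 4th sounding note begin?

note 4 onset = 15/4b = 1510.067ms

1. 0.0ms @ 0 + 604.027ms (3/2)
2. 604.027ms @ 3/2 + 604.027ms (3/2)
3. 1208.054ms @ 3 + 302.013ms (3/4)
4. 1510.067ms @ 15/4 + 302.013ms (3/4)
5. 1812.081ms @ 9/2 + 604.027ms (3/2)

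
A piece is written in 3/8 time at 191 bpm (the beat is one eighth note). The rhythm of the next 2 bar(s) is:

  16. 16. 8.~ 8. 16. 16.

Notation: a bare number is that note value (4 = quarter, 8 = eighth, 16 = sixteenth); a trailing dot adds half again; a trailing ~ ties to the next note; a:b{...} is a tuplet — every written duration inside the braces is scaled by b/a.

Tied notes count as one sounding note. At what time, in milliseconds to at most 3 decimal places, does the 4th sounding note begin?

1. 0.0ms @ 0 + 235.602ms (3/4)
2. 235.602ms @ 3/4 + 235.602ms (3/4)
3. 471.204ms @ 3/2 + 942.408ms (3)
4. 1413.613ms @ 9/2 + 235.602ms (3/4)
5. 1649.215ms @ 21/4 + 235.602ms (3/4)

note 4 onset = 9/2b = 1413.613ms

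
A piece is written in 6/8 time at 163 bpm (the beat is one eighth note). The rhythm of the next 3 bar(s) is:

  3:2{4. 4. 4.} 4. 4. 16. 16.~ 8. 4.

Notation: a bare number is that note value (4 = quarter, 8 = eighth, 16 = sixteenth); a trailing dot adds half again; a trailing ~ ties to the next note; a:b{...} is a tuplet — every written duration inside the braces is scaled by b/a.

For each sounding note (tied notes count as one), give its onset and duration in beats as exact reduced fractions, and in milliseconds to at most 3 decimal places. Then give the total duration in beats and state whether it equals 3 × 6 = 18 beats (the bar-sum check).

1) 0.0ms=0b +736.196ms=2b
2) 736.196ms=2b +736.196ms=2b
3) 1472.393ms=4b +736.196ms=2b
4) 2208.589ms=6b +1104.294ms=3b
5) 3312.883ms=9b +1104.294ms=3b
6) 4417.178ms=12b +276.074ms=3/4b
7) 4693.252ms=51/4b +828.221ms=9/4b
8) 5521.472ms=15b +1104.294ms=3b
Σ=18b of 18 (163bpm 6/8) — PASS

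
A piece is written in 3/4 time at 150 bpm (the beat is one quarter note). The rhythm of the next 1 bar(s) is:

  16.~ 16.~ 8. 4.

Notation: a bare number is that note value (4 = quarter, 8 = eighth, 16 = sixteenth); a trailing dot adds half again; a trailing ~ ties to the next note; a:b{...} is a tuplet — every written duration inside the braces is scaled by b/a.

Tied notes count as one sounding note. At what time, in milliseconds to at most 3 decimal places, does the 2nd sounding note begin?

1. 0.0ms @ 0 + 600.0ms (3/2)
2. 600.0ms @ 3/2 + 600.0ms (3/2)

note 2 onset = 3/2b = 600.0ms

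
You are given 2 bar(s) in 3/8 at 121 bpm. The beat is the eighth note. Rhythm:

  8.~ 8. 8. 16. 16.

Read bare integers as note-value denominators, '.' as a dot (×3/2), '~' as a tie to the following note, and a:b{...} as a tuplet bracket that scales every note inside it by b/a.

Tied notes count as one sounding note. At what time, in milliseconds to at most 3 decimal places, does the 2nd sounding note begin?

note 2 onset = 3b = 1487.603ms

1. 0.0ms @ 0 + 1487.603ms (3)
2. 1487.603ms @ 3 + 743.802ms (3/2)
3. 2231.405ms @ 9/2 + 371.901ms (3/4)
4. 2603.306ms @ 21/4 + 371.901ms (3/4)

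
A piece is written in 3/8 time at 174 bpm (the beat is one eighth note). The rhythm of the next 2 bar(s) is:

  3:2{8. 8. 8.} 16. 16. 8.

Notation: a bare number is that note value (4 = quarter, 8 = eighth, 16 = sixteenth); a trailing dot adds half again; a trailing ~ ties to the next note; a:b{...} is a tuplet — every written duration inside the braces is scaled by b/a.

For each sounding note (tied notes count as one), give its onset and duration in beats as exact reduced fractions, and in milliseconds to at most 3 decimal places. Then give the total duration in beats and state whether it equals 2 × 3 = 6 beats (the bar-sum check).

1) 0.0ms=0b +344.828ms=1b
2) 344.828ms=1b +344.828ms=1b
3) 689.655ms=2b +344.828ms=1b
4) 1034.483ms=3b +258.621ms=3/4b
5) 1293.103ms=15/4b +258.621ms=3/4b
6) 1551.724ms=9/2b +517.241ms=3/2b
Σ=6b of 6 (174bpm 3/8) — PASS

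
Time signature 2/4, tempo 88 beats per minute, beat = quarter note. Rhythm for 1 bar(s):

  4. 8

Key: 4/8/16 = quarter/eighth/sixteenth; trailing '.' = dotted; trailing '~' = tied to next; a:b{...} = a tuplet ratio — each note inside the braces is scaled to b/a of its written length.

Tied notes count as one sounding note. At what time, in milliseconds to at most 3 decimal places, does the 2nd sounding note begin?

note 2 onset = 3/2b = 1022.727ms

1. 0.0ms @ 0 + 1022.727ms (3/2)
2. 1022.727ms @ 3/2 + 340.909ms (1/2)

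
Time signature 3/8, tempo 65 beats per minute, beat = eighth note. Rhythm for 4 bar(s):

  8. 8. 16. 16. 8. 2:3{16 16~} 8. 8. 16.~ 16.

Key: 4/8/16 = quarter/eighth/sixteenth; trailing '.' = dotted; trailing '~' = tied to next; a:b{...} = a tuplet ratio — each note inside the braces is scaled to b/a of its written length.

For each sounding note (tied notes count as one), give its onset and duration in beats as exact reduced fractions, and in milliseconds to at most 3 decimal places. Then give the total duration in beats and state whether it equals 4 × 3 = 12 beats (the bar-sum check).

1) 0.0ms=0b +1384.615ms=3/2b
2) 1384.615ms=3/2b +1384.615ms=3/2b
3) 2769.231ms=3b +692.308ms=3/4b
4) 3461.538ms=15/4b +692.308ms=3/4b
5) 4153.846ms=9/2b +1384.615ms=3/2b
6) 5538.462ms=6b +692.308ms=3/4b
7) 6230.769ms=27/4b +2076.923ms=9/4b
8) 8307.692ms=9b +1384.615ms=3/2b
9) 9692.308ms=21/2b +1384.615ms=3/2b
Σ=12b of 12 (65bpm 3/8) — PASS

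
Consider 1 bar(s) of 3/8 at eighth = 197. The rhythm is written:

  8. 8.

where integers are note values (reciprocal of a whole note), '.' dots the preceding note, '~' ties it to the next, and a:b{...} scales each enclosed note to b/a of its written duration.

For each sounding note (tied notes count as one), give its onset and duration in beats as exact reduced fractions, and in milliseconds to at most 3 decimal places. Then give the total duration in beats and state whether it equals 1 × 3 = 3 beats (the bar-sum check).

1) 0.0ms=0b +456.853ms=3/2b
2) 456.853ms=3/2b +456.853ms=3/2b
Σ=3b of 3 (197bpm 3/8) — PASS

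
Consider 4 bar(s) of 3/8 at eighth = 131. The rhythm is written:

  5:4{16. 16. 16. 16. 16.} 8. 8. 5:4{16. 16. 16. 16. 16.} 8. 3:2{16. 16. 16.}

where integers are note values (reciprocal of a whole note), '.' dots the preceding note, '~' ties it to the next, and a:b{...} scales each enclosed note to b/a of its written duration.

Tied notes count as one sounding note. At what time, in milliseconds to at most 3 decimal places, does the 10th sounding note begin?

note 10 onset = 36/5b = 3297.71ms

1. 0.0ms @ 0 + 274.809ms (3/5)
2. 274.809ms @ 3/5 + 274.809ms (3/5)
3. 549.618ms @ 6/5 + 274.809ms (3/5)
4. 824.427ms @ 9/5 + 274.809ms (3/5)
5. 1099.237ms @ 12/5 + 274.809ms (3/5)
6. 1374.046ms @ 3 + 687.023ms (3/2)
7. 2061.069ms @ 9/2 + 687.023ms (3/2)
8. 2748.092ms @ 6 + 274.809ms (3/5)
9. 3022.901ms @ 33/5 + 274.809ms (3/5)
10. 3297.71ms @ 36/5 + 274.809ms (3/5)
11. 3572.519ms @ 39/5 + 274.809ms (3/5)
12. 3847.328ms @ 42/5 + 274.809ms (3/5)
13. 4122.137ms @ 9 + 687.023ms (3/2)
14. 4809.16ms @ 21/2 + 229.008ms (1/2)
15. 5038.168ms @ 11 + 229.008ms (1/2)
16. 5267.176ms @ 23/2 + 229.008ms (1/2)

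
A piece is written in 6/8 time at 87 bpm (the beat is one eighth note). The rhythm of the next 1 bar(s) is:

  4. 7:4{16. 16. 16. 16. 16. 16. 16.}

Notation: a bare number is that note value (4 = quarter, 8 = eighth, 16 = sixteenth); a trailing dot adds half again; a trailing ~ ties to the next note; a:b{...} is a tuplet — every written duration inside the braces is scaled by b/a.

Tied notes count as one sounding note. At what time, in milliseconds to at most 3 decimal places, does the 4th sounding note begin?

note 4 onset = 27/7b = 2660.099ms

1. 0.0ms @ 0 + 2068.966ms (3)
2. 2068.966ms @ 3 + 295.567ms (3/7)
3. 2364.532ms @ 24/7 + 295.567ms (3/7)
4. 2660.099ms @ 27/7 + 295.567ms (3/7)
5. 2955.665ms @ 30/7 + 295.567ms (3/7)
6. 3251.232ms @ 33/7 + 295.567ms (3/7)
7. 3546.798ms @ 36/7 + 295.567ms (3/7)
8. 3842.365ms @ 39/7 + 295.567ms (3/7)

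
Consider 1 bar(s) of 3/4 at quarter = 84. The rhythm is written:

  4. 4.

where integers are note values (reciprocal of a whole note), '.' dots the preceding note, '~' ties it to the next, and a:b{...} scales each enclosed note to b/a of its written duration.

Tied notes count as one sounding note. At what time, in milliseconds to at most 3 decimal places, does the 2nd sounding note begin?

note 2 onset = 3/2b = 1071.429ms

1. 0.0ms @ 0 + 1071.429ms (3/2)
2. 1071.429ms @ 3/2 + 1071.429ms (3/2)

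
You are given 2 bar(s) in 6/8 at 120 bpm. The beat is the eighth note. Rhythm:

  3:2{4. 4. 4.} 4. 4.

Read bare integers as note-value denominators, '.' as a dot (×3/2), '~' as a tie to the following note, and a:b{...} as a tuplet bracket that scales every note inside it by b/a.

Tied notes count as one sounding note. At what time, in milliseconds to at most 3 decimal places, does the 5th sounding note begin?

1. 0.0ms @ 0 + 1000.0ms (2)
2. 1000.0ms @ 2 + 1000.0ms (2)
3. 2000.0ms @ 4 + 1000.0ms (2)
4. 3000.0ms @ 6 + 1500.0ms (3)
5. 4500.0ms @ 9 + 1500.0ms (3)

note 5 onset = 9b = 4500.0ms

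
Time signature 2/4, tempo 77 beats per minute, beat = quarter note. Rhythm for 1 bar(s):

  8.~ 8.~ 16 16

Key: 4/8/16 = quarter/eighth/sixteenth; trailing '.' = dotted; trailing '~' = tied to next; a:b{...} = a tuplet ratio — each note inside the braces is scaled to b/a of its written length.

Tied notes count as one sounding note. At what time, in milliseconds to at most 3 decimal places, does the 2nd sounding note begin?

note 2 onset = 7/4b = 1363.636ms

1. 0.0ms @ 0 + 1363.636ms (7/4)
2. 1363.636ms @ 7/4 + 194.805ms (1/4)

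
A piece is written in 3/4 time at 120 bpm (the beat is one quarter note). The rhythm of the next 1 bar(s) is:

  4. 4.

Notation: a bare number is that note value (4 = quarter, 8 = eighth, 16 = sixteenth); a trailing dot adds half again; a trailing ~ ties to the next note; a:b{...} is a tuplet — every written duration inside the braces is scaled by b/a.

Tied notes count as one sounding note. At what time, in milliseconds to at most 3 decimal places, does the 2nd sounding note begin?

1. 0.0ms @ 0 + 750.0ms (3/2)
2. 750.0ms @ 3/2 + 750.0ms (3/2)

note 2 onset = 3/2b = 750.0ms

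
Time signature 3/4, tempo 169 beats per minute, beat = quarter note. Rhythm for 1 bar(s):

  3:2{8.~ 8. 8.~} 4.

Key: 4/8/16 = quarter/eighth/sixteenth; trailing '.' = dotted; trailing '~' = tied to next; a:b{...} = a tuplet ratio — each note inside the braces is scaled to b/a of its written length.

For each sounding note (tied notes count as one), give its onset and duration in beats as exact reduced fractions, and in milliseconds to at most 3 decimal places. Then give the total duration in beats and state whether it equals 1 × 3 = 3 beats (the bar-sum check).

1) 0.0ms=0b +355.03ms=1b
2) 355.03ms=1b +710.059ms=2b
Σ=3b of 3 (169bpm 3/4) — PASS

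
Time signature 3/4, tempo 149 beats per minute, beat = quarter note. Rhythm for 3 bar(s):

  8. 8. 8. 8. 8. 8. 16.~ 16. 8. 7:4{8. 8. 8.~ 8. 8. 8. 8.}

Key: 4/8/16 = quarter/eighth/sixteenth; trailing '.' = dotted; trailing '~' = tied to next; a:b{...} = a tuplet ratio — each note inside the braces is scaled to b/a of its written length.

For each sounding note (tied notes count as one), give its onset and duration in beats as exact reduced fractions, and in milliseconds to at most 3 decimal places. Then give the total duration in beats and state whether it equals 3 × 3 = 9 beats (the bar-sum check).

1) 0.0ms=0b +302.013ms=3/4b
2) 302.013ms=3/4b +302.013ms=3/4b
3) 604.027ms=3/2b +302.013ms=3/4b
4) 906.04ms=9/4b +302.013ms=3/4b
5) 1208.054ms=3b +302.013ms=3/4b
6) 1510.067ms=15/4b +302.013ms=3/4b
7) 1812.081ms=9/2b +302.013ms=3/4b
8) 2114.094ms=21/4b +302.013ms=3/4b
9) 2416.107ms=6b +172.579ms=3/7b
10) 2588.686ms=45/7b +172.579ms=3/7b
11) 2761.266ms=48/7b +345.158ms=6/7b
12) 3106.424ms=54/7b +172.579ms=3/7b
13) 3279.003ms=57/7b +172.579ms=3/7b
14) 3451.582ms=60/7b +172.579ms=3/7b
Σ=9b of 9 (149bpm 3/4) — PASS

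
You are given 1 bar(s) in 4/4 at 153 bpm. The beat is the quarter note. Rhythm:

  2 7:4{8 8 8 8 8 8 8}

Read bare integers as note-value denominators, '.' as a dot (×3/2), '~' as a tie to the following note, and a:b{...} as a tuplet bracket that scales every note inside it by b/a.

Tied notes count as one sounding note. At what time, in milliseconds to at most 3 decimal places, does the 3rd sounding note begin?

1. 0.0ms @ 0 + 784.314ms (2)
2. 784.314ms @ 2 + 112.045ms (2/7)
3. 896.359ms @ 16/7 + 112.045ms (2/7)
4. 1008.403ms @ 18/7 + 112.045ms (2/7)
5. 1120.448ms @ 20/7 + 112.045ms (2/7)
6. 1232.493ms @ 22/7 + 112.045ms (2/7)
7. 1344.538ms @ 24/7 + 112.045ms (2/7)
8. 1456.583ms @ 26/7 + 112.045ms (2/7)

note 3 onset = 16/7b = 896.359ms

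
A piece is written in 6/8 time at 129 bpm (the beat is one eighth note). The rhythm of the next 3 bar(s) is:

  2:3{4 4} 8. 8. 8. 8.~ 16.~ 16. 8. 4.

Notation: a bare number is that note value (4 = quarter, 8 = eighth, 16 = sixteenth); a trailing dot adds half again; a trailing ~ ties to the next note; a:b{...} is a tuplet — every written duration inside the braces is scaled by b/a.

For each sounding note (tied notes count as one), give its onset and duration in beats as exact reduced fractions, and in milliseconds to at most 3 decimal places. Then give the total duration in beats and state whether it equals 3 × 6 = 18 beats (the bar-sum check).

1) 0.0ms=0b +1395.349ms=3b
2) 1395.349ms=3b +1395.349ms=3b
3) 2790.698ms=6b +697.674ms=3/2b
4) 3488.372ms=15/2b +697.674ms=3/2b
5) 4186.047ms=9b +697.674ms=3/2b
6) 4883.721ms=21/2b +1395.349ms=3b
7) 6279.07ms=27/2b +697.674ms=3/2b
8) 6976.744ms=15b +1395.349ms=3b
Σ=18b of 18 (129bpm 6/8) — PASS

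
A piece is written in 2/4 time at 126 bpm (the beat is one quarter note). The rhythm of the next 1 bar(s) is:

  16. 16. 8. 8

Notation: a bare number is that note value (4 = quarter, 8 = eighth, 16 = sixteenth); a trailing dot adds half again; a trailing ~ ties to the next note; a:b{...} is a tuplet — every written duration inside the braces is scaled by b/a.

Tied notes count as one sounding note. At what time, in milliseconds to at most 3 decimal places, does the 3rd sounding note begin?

note 3 onset = 3/4b = 357.143ms

1. 0.0ms @ 0 + 178.571ms (3/8)
2. 178.571ms @ 3/8 + 178.571ms (3/8)
3. 357.143ms @ 3/4 + 357.143ms (3/4)
4. 714.286ms @ 3/2 + 238.095ms (1/2)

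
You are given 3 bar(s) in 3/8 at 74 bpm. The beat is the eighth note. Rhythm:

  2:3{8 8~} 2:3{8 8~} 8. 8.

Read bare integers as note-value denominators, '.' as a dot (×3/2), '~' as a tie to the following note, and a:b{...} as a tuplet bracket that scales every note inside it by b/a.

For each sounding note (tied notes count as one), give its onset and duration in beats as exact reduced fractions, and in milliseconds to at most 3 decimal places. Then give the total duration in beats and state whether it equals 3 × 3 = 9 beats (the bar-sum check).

1) 0.0ms=0b +1216.216ms=3/2b
2) 1216.216ms=3/2b +2432.432ms=3b
3) 3648.649ms=9/2b +2432.432ms=3b
4) 6081.081ms=15/2b +1216.216ms=3/2b
Σ=9b of 9 (74bpm 3/8) — PASS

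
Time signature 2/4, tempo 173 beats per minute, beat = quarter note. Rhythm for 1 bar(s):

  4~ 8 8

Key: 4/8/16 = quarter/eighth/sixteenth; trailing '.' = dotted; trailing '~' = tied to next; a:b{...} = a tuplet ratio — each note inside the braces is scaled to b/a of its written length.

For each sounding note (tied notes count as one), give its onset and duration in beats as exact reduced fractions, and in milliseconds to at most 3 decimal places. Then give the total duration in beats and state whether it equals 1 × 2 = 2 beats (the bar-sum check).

1) 0.0ms=0b +520.231ms=3/2b
2) 520.231ms=3/2b +173.41ms=1/2b
Σ=2b of 2 (173bpm 2/4) — PASS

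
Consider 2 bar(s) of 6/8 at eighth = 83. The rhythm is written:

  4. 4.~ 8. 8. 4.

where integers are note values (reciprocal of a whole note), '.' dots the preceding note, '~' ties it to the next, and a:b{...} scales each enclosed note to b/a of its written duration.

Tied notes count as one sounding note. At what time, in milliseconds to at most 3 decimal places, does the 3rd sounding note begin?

note 3 onset = 15/2b = 5421.687ms

1. 0.0ms @ 0 + 2168.675ms (3)
2. 2168.675ms @ 3 + 3253.012ms (9/2)
3. 5421.687ms @ 15/2 + 1084.337ms (3/2)
4. 6506.024ms @ 9 + 2168.675ms (3)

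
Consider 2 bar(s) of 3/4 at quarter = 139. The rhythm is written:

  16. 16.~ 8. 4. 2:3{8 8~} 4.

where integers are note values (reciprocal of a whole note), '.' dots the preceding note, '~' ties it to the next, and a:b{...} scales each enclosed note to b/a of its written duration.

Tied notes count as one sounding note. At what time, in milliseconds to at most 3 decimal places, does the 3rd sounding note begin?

note 3 onset = 3/2b = 647.482ms

1. 0.0ms @ 0 + 161.871ms (3/8)
2. 161.871ms @ 3/8 + 485.612ms (9/8)
3. 647.482ms @ 3/2 + 647.482ms (3/2)
4. 1294.964ms @ 3 + 323.741ms (3/4)
5. 1618.705ms @ 15/4 + 971.223ms (9/4)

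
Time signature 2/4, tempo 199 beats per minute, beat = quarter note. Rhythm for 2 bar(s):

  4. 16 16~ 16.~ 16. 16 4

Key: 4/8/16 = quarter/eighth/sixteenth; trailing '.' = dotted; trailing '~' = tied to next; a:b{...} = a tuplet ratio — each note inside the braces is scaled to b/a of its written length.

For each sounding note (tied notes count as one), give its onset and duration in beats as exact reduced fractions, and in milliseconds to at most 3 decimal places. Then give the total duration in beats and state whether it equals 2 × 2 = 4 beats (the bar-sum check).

1) 0.0ms=0b +452.261ms=3/2b
2) 452.261ms=3/2b +75.377ms=1/4b
3) 527.638ms=7/4b +301.508ms=1b
4) 829.146ms=11/4b +75.377ms=1/4b
5) 904.523ms=3b +301.508ms=1b
Σ=4b of 4 (199bpm 2/4) — PASS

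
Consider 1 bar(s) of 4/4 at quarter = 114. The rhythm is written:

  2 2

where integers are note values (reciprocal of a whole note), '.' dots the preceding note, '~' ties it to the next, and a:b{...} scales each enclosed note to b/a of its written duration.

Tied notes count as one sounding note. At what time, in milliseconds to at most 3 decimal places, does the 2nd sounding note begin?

note 2 onset = 2b = 1052.632ms

1. 0.0ms @ 0 + 1052.632ms (2)
2. 1052.632ms @ 2 + 1052.632ms (2)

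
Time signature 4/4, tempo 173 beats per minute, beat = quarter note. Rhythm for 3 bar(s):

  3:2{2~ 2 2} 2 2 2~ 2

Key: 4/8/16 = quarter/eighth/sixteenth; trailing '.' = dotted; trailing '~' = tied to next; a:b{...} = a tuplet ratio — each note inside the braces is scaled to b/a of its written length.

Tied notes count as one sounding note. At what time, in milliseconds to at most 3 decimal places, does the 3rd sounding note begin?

1. 0.0ms @ 0 + 924.855ms (8/3)
2. 924.855ms @ 8/3 + 462.428ms (4/3)
3. 1387.283ms @ 4 + 693.642ms (2)
4. 2080.925ms @ 6 + 693.642ms (2)
5. 2774.566ms @ 8 + 1387.283ms (4)

note 3 onset = 4b = 1387.283ms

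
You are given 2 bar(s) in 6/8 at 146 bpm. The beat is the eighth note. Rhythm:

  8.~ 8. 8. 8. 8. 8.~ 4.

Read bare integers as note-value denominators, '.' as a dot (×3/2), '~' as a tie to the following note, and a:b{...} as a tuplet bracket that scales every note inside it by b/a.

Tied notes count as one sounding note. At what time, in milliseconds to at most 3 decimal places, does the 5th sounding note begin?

1. 0.0ms @ 0 + 1232.877ms (3)
2. 1232.877ms @ 3 + 616.438ms (3/2)
3. 1849.315ms @ 9/2 + 616.438ms (3/2)
4. 2465.753ms @ 6 + 616.438ms (3/2)
5. 3082.192ms @ 15/2 + 1849.315ms (9/2)

note 5 onset = 15/2b = 3082.192ms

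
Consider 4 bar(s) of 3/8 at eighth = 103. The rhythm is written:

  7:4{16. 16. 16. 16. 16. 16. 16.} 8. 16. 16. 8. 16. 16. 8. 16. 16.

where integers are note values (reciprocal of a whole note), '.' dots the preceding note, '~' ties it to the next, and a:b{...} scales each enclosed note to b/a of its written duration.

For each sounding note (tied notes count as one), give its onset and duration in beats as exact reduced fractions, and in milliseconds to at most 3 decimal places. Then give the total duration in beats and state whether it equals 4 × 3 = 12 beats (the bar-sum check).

1) 0.0ms=0b +249.653ms=3/7b
2) 249.653ms=3/7b +249.653ms=3/7b
3) 499.307ms=6/7b +249.653ms=3/7b
4) 748.96ms=9/7b +249.653ms=3/7b
5) 998.613ms=12/7b +249.653ms=3/7b
6) 1248.266ms=15/7b +249.653ms=3/7b
7) 1497.92ms=18/7b +249.653ms=3/7b
8) 1747.573ms=3b +873.786ms=3/2b
9) 2621.359ms=9/2b +436.893ms=3/4b
10) 3058.252ms=21/4b +436.893ms=3/4b
11) 3495.146ms=6b +873.786ms=3/2b
12) 4368.932ms=15/2b +436.893ms=3/4b
13) 4805.825ms=33/4b +436.893ms=3/4b
14) 5242.718ms=9b +873.786ms=3/2b
15) 6116.505ms=21/2b +436.893ms=3/4b
16) 6553.398ms=45/4b +436.893ms=3/4b
Σ=12b of 12 (103bpm 3/8) — PASS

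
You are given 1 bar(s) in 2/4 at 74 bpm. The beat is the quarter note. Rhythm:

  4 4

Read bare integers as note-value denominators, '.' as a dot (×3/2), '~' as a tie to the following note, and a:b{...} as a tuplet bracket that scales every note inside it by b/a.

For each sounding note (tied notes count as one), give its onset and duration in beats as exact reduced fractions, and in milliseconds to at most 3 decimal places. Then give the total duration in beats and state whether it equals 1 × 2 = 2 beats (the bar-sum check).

1) 0.0ms=0b +810.811ms=1b
2) 810.811ms=1b +810.811ms=1b
Σ=2b of 2 (74bpm 2/4) — PASS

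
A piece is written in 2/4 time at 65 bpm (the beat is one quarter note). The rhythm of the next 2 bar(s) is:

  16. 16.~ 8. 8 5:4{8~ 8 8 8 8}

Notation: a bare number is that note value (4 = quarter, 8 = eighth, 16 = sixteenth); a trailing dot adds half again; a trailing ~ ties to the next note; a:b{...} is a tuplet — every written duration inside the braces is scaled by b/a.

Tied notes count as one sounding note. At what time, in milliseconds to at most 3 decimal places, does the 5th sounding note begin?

note 5 onset = 14/5b = 2584.615ms

1. 0.0ms @ 0 + 346.154ms (3/8)
2. 346.154ms @ 3/8 + 1038.462ms (9/8)
3. 1384.615ms @ 3/2 + 461.538ms (1/2)
4. 1846.154ms @ 2 + 738.462ms (4/5)
5. 2584.615ms @ 14/5 + 369.231ms (2/5)
6. 2953.846ms @ 16/5 + 369.231ms (2/5)
7. 3323.077ms @ 18/5 + 369.231ms (2/5)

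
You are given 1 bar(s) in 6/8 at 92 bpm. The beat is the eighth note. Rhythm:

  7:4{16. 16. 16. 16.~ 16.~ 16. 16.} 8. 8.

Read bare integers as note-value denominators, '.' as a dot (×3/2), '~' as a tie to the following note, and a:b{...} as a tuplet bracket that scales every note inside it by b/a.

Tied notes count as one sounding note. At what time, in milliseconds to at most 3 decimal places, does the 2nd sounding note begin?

1. 0.0ms @ 0 + 279.503ms (3/7)
2. 279.503ms @ 3/7 + 279.503ms (3/7)
3. 559.006ms @ 6/7 + 279.503ms (3/7)
4. 838.509ms @ 9/7 + 838.509ms (9/7)
5. 1677.019ms @ 18/7 + 279.503ms (3/7)
6. 1956.522ms @ 3 + 978.261ms (3/2)
7. 2934.783ms @ 9/2 + 978.261ms (3/2)

note 2 onset = 3/7b = 279.503ms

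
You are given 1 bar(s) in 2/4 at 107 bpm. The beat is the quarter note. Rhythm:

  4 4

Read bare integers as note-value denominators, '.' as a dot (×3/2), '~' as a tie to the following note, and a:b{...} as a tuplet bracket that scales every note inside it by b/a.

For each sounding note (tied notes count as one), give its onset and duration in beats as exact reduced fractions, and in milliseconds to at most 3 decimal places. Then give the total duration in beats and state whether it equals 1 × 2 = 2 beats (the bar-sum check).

1) 0.0ms=0b +560.748ms=1b
2) 560.748ms=1b +560.748ms=1b
Σ=2b of 2 (107bpm 2/4) — PASS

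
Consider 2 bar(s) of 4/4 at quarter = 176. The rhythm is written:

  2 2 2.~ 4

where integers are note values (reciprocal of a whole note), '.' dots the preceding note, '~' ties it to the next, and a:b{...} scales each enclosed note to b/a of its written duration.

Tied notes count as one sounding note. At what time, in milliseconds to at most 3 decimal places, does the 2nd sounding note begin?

note 2 onset = 2b = 681.818ms

1. 0.0ms @ 0 + 681.818ms (2)
2. 681.818ms @ 2 + 681.818ms (2)
3. 1363.636ms @ 4 + 1363.636ms (4)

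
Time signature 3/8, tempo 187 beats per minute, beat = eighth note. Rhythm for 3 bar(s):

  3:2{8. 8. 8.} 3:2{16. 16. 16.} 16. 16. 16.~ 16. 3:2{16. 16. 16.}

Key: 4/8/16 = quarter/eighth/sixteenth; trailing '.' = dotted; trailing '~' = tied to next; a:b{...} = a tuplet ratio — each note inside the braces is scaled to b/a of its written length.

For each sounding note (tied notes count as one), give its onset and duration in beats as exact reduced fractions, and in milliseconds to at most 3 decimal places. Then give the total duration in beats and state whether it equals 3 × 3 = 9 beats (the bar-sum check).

1) 0.0ms=0b +320.856ms=1b
2) 320.856ms=1b +320.856ms=1b
3) 641.711ms=2b +320.856ms=1b
4) 962.567ms=3b +160.428ms=1/2b
5) 1122.995ms=7/2b +160.428ms=1/2b
6) 1283.422ms=4b +160.428ms=1/2b
7) 1443.85ms=9/2b +240.642ms=3/4b
8) 1684.492ms=21/4b +240.642ms=3/4b
9) 1925.134ms=6b +481.283ms=3/2b
10) 2406.417ms=15/2b +160.428ms=1/2b
11) 2566.845ms=8b +160.428ms=1/2b
12) 2727.273ms=17/2b +160.428ms=1/2b
Σ=9b of 9 (187bpm 3/8) — PASS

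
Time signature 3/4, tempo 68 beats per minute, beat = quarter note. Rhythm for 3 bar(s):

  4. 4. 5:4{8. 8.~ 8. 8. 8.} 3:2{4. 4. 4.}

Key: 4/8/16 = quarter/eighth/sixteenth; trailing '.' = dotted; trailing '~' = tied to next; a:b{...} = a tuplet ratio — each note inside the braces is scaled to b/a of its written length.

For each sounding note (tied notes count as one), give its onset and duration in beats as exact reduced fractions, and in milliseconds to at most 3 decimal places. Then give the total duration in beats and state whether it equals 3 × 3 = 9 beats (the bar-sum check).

1) 0.0ms=0b +1323.529ms=3/2b
2) 1323.529ms=3/2b +1323.529ms=3/2b
3) 2647.059ms=3b +529.412ms=3/5b
4) 3176.471ms=18/5b +1058.824ms=6/5b
5) 4235.294ms=24/5b +529.412ms=3/5b
6) 4764.706ms=27/5b +529.412ms=3/5b
7) 5294.118ms=6b +882.353ms=1b
8) 6176.471ms=7b +882.353ms=1b
9) 7058.824ms=8b +882.353ms=1b
Σ=9b of 9 (68bpm 3/4) — PASS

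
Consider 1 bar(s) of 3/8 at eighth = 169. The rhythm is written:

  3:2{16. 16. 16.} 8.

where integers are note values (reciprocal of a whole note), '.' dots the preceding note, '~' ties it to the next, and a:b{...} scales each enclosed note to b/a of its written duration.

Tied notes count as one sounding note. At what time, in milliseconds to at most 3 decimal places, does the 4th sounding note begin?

1. 0.0ms @ 0 + 177.515ms (1/2)
2. 177.515ms @ 1/2 + 177.515ms (1/2)
3. 355.03ms @ 1 + 177.515ms (1/2)
4. 532.544ms @ 3/2 + 532.544ms (3/2)

note 4 onset = 3/2b = 532.544ms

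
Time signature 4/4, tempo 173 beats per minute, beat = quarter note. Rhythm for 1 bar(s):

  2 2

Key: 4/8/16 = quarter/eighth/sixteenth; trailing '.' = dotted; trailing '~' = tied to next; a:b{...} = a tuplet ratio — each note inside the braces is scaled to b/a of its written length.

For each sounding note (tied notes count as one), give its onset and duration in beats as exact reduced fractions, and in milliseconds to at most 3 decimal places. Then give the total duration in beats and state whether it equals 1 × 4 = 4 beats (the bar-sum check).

1) 0.0ms=0b +693.642ms=2b
2) 693.642ms=2b +693.642ms=2b
Σ=4b of 4 (173bpm 4/4) — PASS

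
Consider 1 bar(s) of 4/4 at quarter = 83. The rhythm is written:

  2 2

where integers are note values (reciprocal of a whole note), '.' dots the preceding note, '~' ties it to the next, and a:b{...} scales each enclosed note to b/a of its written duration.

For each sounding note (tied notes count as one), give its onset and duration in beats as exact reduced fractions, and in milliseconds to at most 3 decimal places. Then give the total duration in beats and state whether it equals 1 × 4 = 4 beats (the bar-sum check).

1) 0.0ms=0b +1445.783ms=2b
2) 1445.783ms=2b +1445.783ms=2b
Σ=4b of 4 (83bpm 4/4) — PASS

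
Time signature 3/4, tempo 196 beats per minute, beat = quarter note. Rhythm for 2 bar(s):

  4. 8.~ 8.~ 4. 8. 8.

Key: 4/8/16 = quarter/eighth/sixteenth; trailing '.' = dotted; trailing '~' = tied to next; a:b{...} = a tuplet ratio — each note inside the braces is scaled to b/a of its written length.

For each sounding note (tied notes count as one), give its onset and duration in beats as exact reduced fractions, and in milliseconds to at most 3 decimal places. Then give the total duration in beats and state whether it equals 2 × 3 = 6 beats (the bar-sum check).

1) 0.0ms=0b +459.184ms=3/2b
2) 459.184ms=3/2b +918.367ms=3b
3) 1377.551ms=9/2b +229.592ms=3/4b
4) 1607.143ms=21/4b +229.592ms=3/4b
Σ=6b of 6 (196bpm 3/4) — PASS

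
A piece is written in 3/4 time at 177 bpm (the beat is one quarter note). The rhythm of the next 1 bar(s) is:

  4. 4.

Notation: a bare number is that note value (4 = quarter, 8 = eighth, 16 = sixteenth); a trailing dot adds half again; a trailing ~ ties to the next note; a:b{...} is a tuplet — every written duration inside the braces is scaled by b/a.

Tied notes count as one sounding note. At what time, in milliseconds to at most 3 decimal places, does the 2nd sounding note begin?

note 2 onset = 3/2b = 508.475ms

1. 0.0ms @ 0 + 508.475ms (3/2)
2. 508.475ms @ 3/2 + 508.475ms (3/2)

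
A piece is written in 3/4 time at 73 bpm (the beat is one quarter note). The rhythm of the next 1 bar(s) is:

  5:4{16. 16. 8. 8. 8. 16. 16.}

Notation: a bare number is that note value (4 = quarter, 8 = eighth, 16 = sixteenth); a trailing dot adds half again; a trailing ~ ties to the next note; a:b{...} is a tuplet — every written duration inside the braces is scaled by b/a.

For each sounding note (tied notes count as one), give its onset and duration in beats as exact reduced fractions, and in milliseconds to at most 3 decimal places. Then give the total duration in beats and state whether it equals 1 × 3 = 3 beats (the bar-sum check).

1) 0.0ms=0b +246.575ms=3/10b
2) 246.575ms=3/10b +246.575ms=3/10b
3) 493.151ms=3/5b +493.151ms=3/5b
4) 986.301ms=6/5b +493.151ms=3/5b
5) 1479.452ms=9/5b +493.151ms=3/5b
6) 1972.603ms=12/5b +246.575ms=3/10b
7) 2219.178ms=27/10b +246.575ms=3/10b
Σ=3b of 3 (73bpm 3/4) — PASS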